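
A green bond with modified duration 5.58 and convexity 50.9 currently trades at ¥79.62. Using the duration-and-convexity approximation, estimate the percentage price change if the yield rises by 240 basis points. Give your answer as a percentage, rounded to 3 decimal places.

-11.926%

Duration effect: -D_mod·Δy = -5.58 × (+0.024) = -0.133920
Convexity effect: ½·C·(Δy)² = 0.5 × 50.9 × (0.024)² = +0.0146592
ΔP/P ≈ -0.133920 + 0.0146592 = -0.1192608
= -11.92608%.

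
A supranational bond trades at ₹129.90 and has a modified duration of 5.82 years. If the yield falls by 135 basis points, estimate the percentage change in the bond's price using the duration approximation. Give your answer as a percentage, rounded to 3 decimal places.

+7.857%

Duration approximation: ΔP/P ≈ -D_mod · Δy = -5.82 × (-0.0135) = +0.078570.
As a percentage: +7.8570%.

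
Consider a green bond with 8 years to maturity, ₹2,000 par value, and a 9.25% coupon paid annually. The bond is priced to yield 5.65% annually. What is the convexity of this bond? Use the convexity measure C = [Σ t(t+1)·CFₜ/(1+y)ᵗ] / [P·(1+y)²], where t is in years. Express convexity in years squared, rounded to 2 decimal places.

With y = 0.0565:
  t   CF        PV=CF/(1+0.0565)^t    t·PV        t(t+1)·PV
  1       185.00       175.1065       175.1065         350.2130
  2       185.00       165.7421       331.4841         994.4523
  3       185.00       156.8784       470.6353       1,882.5411
  4       185.00       148.4888       593.9552       2,969.7762
  5       185.00       140.5479       702.7393       4,216.4356
  6       185.00       133.0316       798.1894       5,587.3260
  7       185.00       125.9172       881.4207       7,051.3658
  8     2,185.00     1,407.6524    11,261.2193     101,350.9740
  Σ                  2,453.3649    15,214.7499     124,403.0840
P = 2,453.3649.
Convexity = Σ t(t+1)·PV / [P·(1+y)²] = 124,403.0840 / (2,453.3649 × 1.116192) = 45.42867.

45.43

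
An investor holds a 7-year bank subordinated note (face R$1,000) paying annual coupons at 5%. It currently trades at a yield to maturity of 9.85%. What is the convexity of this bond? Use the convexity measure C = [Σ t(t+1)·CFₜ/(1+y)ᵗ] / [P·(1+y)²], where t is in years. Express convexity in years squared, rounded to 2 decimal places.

37.02

With y = 0.0985:
  t   CF        PV=CF/(1+0.0985)^t    t·PV        t(t+1)·PV
  1        50.00        45.5166        45.5166          91.0332
  2        50.00        41.4352        82.8705         248.6115
  3        50.00        37.7198       113.1595         452.6381
  4        50.00        34.3376       137.3503         686.7517
  5        50.00        31.2586       156.2931         937.7584
  6        50.00        28.4557       170.7343       1,195.1404
  7     1,050.00       543.9874     3,807.9121      30,463.2965
  Σ                    762.7111     4,513.8364      34,075.2297
P = 762.7111.
Convexity = Σ t(t+1)·PV / [P·(1+y)²] = 34,075.2297 / (762.7111 × 1.206702) = 37.02360.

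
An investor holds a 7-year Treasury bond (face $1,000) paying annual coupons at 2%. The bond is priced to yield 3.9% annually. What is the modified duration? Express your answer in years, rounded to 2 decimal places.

6.32 years

Periodic yield y = 0.039. First find Macaulay duration:
  t   CF        PV=CF/(1+0.039)^t    t·PV
  1        20.00        19.2493        19.2493
  2        20.00        18.5267        37.0535
  3        20.00        17.8313        53.4939
  4        20.00        17.1620        68.6480
  5        20.00        16.5178        82.5890
  6        20.00        15.8978        95.3867
  7     1,020.00       780.3534     5,462.4740
  Σ                    885.5383     5,818.8944
P = 885.5383; Macaulay duration = 5,818.8944 / 885.5383 = 6.57102 years.
Modified duration = D_Mac / (1 + y) = 6.57102 / 1.039 = 6.32437 years.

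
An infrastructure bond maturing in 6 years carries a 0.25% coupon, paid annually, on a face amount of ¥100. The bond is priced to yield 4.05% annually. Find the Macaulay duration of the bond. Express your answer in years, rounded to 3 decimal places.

Periodic yield y = 0.0405. Discount each cash flow and weight by its year:
  t   CF        PV=CF/(1+0.0405)^t    t·PV
  1         0.25         0.2403         0.2403
  2         0.25         0.2309         0.4618
  3         0.25         0.2219         0.6658
  4         0.25         0.2133         0.8532
  5         0.25         0.2050         1.0249
  6       100.25        79.0009       474.0052
  Σ                     80.1123       477.2512
Price P = Σ PV = 80.1123.
Macaulay duration = Σ(t·PV) / P = 477.2512 / 80.1123 = 5.95728 years.

5.957 years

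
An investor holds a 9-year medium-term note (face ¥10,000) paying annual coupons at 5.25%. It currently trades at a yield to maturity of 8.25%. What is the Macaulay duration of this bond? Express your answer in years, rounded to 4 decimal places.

7.1972 years

Periodic yield y = 0.0825. Discount each cash flow and weight by its year:
  t   CF        PV=CF/(1+0.0825)^t    t·PV
  1       525.00       484.9885       484.9885
  2       525.00       448.0263       896.0526
  3       525.00       413.8811     1,241.6433
  4       525.00       382.3382     1,529.3528
  5       525.00       353.1993     1,765.9963
  6       525.00       326.2811     1,957.6864
  7       525.00       301.4144     2,109.9007
  8       525.00       278.4428     2,227.5428
  9    10,525.00     5,156.6892    46,410.2031
  Σ                  8,145.2608    58,623.3662
Price P = Σ PV = 8,145.2608.
Macaulay duration = Σ(t·PV) / P = 58,623.3662 / 8,145.2608 = 7.19724 years.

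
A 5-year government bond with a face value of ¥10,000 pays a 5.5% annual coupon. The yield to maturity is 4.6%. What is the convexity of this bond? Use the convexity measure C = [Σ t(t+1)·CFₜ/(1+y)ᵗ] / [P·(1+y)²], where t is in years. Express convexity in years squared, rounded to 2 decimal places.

23.90

With y = 0.046:
  t   CF        PV=CF/(1+0.046)^t    t·PV        t(t+1)·PV
  1       550.00       525.8126       525.8126       1,051.6252
  2       550.00       502.6889     1,005.3779       3,016.1336
  3       550.00       480.5821     1,441.7464       5,766.9858
  4       550.00       459.4476     1,837.7902       9,188.9512
  5    10,550.00     8,425.4681    42,127.3403     252,764.0420
  Σ                 10,393.9993    46,938.0675     271,787.7379
P = 10,393.9993.
Convexity = Σ t(t+1)·PV / [P·(1+y)²] = 271,787.7379 / (10,393.9993 × 1.094116) = 23.89922.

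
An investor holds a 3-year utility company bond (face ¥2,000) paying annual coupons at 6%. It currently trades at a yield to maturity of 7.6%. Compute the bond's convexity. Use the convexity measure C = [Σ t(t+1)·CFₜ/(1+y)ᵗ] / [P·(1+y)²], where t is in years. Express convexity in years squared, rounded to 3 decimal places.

9.582

With y = 0.076:
  t   CF        PV=CF/(1+0.076)^t    t·PV        t(t+1)·PV
  1       120.00       111.5242       111.5242         223.0483
  2       120.00       103.6470       207.2940         621.8820
  3     2,120.00     1,701.7629     5,105.2886      20,421.1546
  Σ                  1,916.9340     5,424.1068      21,266.0849
P = 1,916.9340.
Convexity = Σ t(t+1)·PV / [P·(1+y)²] = 21,266.0849 / (1,916.9340 × 1.157776) = 9.58199.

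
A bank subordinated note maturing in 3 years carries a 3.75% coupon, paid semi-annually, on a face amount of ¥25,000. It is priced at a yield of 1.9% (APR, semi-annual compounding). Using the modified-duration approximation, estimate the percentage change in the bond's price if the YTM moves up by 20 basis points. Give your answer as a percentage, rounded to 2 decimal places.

Periodic yield y = 0.0095. Modified duration first:
  t   CF        PV=CF/(1+0.0095)^t    t·PV
  1       468.75       464.3388       464.3388
  2       468.75       459.9691       919.9382
  3       468.75       455.6405     1,366.9215
  4       468.75       451.3526     1,805.4106
  5       468.75       447.1051     2,235.5257
  6    25,468.75    24,064.1037   144,384.6223
  Σ                 26,342.5098   151,176.7570
P = 26,342.5098; D_Mac = 5.73889 half-year periods = 2.86944 yrs; D_mod = 2.86944/(1+0.0095) = 2.84244 yrs.
ΔP/P ≈ -D_mod · Δy = -2.84244 × (+0.002) = -0.005685 = -0.5685%.

-0.57%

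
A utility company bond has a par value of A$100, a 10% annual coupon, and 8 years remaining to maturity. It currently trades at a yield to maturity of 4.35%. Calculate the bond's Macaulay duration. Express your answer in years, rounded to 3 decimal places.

Periodic yield y = 0.0435. Discount each cash flow and weight by its year:
  t   CF        PV=CF/(1+0.0435)^t    t·PV
  1        10.00         9.5831         9.5831
  2        10.00         9.1836        18.3673
  3        10.00         8.8008        26.4024
  4        10.00         8.4339        33.7357
  5        10.00         8.0824        40.4118
  6        10.00         7.7454        46.4726
  7        10.00         7.4225        51.9578
  8       110.00        78.2444       625.9549
  Σ                    137.4962       852.8856
Price P = Σ PV = 137.4962.
Macaulay duration = Σ(t·PV) / P = 852.8856 / 137.4962 = 6.20298 years.

6.203 years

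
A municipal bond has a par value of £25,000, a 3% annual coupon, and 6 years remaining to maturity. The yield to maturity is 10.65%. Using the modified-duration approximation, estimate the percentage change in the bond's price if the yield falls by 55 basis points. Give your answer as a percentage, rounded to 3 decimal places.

Periodic yield y = 0.1065. Modified duration first:
  t   CF        PV=CF/(1+0.1065)^t    t·PV
  1       750.00       677.8129       677.8129
  2       750.00       612.5738     1,225.1476
  3       750.00       553.6139     1,660.8418
  4       750.00       500.3289     2,001.3156
  5       750.00       452.1725     2,260.8626
  6    25,750.00    14,030.3571    84,182.1424
  Σ                 16,826.8592    92,008.1230
P = 16,826.8592; D_Mac = 5.46793 yrs; D_mod = 5.46793/(1+0.1065) = 4.94165 yrs.
ΔP/P ≈ -D_mod · Δy = -4.94165 × (-0.0055) = +0.027179 = +2.7179%.

+2.718%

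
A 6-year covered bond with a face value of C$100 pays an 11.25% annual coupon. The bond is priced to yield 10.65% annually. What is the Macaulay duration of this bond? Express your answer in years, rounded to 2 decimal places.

4.69 years

Periodic yield y = 0.1065. Discount each cash flow and weight by its year:
  t   CF        PV=CF/(1+0.1065)^t    t·PV
  1        11.25        10.1672        10.1672
  2        11.25         9.1886        18.3772
  3        11.25         8.3042        24.9126
  4        11.25         7.5049        30.0197
  5        11.25         6.7826        33.9129
  6       111.25        60.6166       363.6995
  Σ                    102.5641       481.0893
Price P = Σ PV = 102.5641.
Macaulay duration = Σ(t·PV) / P = 481.0893 / 102.5641 = 4.69062 years.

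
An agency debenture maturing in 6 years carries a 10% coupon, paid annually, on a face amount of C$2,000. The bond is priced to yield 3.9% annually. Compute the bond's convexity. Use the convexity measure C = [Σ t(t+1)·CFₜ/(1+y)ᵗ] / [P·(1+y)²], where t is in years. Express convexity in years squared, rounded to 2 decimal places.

29.97

With y = 0.039:
  t   CF        PV=CF/(1+0.039)^t    t·PV        t(t+1)·PV
  1       200.00       192.4928       192.4928         384.9856
  2       200.00       185.2674       370.5347       1,111.6041
  3       200.00       178.3131       534.9394       2,139.7577
  4       200.00       171.6200       686.4799       3,432.3993
  5       200.00       165.1780       825.8901       4,955.3406
  6     2,200.00     1,748.7567    10,492.5403      73,447.7821
  Σ                  2,641.6280    13,102.8772      85,471.8694
P = 2,641.6280.
Convexity = Σ t(t+1)·PV / [P·(1+y)²] = 85,471.8694 / (2,641.6280 × 1.079521) = 29.97233.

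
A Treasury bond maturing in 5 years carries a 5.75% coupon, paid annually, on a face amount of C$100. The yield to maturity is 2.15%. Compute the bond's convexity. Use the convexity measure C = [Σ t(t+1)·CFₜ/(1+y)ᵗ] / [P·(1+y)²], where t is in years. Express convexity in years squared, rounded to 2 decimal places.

With y = 0.0215:
  t   CF        PV=CF/(1+0.0215)^t    t·PV        t(t+1)·PV
  1         5.75         5.6290         5.6290          11.2580
  2         5.75         5.5105        11.0210          33.0630
  3         5.75         5.3945        16.1836          64.7342
  4         5.75         5.2810        21.1239         105.6196
  5       105.75        95.0799       475.3993       2,852.3957
  Σ                    116.8948       529.3567       3,067.0705
P = 116.8948.
Convexity = Σ t(t+1)·PV / [P·(1+y)²] = 3,067.0705 / (116.8948 × 1.043462) = 25.14500.

25.15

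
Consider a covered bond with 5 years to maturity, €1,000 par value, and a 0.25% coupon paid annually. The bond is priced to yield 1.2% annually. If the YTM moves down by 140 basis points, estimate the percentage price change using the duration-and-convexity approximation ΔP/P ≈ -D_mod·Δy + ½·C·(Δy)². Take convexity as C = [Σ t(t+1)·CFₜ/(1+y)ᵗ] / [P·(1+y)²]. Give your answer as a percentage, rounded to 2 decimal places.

With y = 0.012:
  t   CF        PV=CF/(1+0.012)^t    t·PV        t(t+1)·PV
  1         2.50         2.4704         2.4704           4.9407
  2         2.50         2.4411         4.8821          14.6464
  3         2.50         2.4121         7.2364          28.9454
  4         2.50         2.3835         9.5341          47.6703
  5     1,002.50       944.4562     4,722.2810      28,333.6858
  Σ                    954.1632     4,746.4039      28,429.8886
P = 954.1632; D_Mac = 4.97441 yrs; D_mod = 4.91543 yrs; C = 29.09320.
Duration effect: -4.91543 × (-0.014) = +0.068816
Convexity effect: 0.5 × 29.09320 × (-0.014)² = +0.0028511
ΔP/P ≈ +0.068816 + 0.0028511 = +0.071667 = +7.1667%.

+7.17%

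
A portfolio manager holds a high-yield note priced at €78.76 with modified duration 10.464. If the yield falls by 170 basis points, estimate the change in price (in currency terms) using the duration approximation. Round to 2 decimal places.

+€14.01

Duration approximation: ΔP/P ≈ -D_mod · Δy = -10.464 × (-0.017) = +0.177888.
ΔP ≈ 78.76 × (+0.177888) = +14.01045888.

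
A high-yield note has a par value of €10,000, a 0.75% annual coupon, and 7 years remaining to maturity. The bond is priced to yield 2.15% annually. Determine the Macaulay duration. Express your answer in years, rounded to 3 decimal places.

Periodic yield y = 0.0215. Discount each cash flow and weight by its year:
  t   CF        PV=CF/(1+0.0215)^t    t·PV
  1        75.00        73.4214        73.4214
  2        75.00        71.8761       143.7522
  3        75.00        70.3633       211.0899
  4        75.00        68.8823       275.5293
  5        75.00        67.4325       337.1626
  6        75.00        66.0132       396.0794
  7    10,075.00     8,681.1340    60,767.9377
  Σ                  9,099.1229    62,204.9726
Price P = Σ PV = 9,099.1229.
Macaulay duration = Σ(t·PV) / P = 62,204.9726 / 9,099.1229 = 6.83637 years.

6.836 years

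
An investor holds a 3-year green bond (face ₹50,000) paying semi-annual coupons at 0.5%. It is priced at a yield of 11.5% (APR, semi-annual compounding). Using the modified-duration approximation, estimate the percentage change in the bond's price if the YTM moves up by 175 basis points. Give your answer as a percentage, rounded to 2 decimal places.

-4.93%

Periodic yield y = 0.0575. Modified duration first:
  t   CF        PV=CF/(1+0.0575)^t    t·PV
  1       125.00       118.2033       118.2033
  2       125.00       111.7762       223.5524
  3       125.00       105.6985       317.0955
  4       125.00        99.9513       399.8053
  5       125.00        94.5166       472.5830
  6    50,125.00    35,840.3407   215,042.0442
  Σ                 36,370.4866   216,573.2837
P = 36,370.4866; D_Mac = 5.95464 half-year periods = 2.97732 yrs; D_mod = 2.97732/(1+0.0575) = 2.81543 yrs.
ΔP/P ≈ -D_mod · Δy = -2.81543 × (+0.0175) = -0.049270 = -4.9270%.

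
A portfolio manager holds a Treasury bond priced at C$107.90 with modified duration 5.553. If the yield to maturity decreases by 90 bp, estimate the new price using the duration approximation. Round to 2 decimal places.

C$113.29

Duration approximation: ΔP/P ≈ -D_mod · Δy = -5.553 × (-0.009) = +0.049977.
New price ≈ 107.90 × (1 + 0.049977) = 113.2925183.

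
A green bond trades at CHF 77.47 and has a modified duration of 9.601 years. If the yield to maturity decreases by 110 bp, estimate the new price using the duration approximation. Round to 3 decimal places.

CHF 85.652

Duration approximation: ΔP/P ≈ -D_mod · Δy = -9.601 × (-0.011) = +0.105611.
New price ≈ 77.47 × (1 + 0.105611) = 85.65168417.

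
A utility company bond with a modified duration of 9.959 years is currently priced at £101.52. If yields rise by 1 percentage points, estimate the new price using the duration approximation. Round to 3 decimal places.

Duration approximation: ΔP/P ≈ -D_mod · Δy = -9.959 × (+0.01) = -0.099590.
New price ≈ 101.52 × (1 - 0.099590) = 91.4096232.

£91.410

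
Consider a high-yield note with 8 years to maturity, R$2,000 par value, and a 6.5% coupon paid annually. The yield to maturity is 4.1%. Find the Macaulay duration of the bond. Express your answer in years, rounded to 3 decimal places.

6.607 years

Periodic yield y = 0.041. Discount each cash flow and weight by its year:
  t   CF        PV=CF/(1+0.041)^t    t·PV
  1       130.00       124.8799       124.8799
  2       130.00       119.9615       239.9230
  3       130.00       115.2368       345.7104
  4       130.00       110.6982       442.7927
  5       130.00       106.3383       531.6915
  6       130.00       102.1501       612.9009
  7       130.00        98.1269       686.8886
  8     2,130.00     1,544.4497    12,355.5976
  Σ                  2,321.8415    15,340.3844
Price P = Σ PV = 2,321.8415.
Macaulay duration = Σ(t·PV) / P = 15,340.3844 / 2,321.8415 = 6.60699 years.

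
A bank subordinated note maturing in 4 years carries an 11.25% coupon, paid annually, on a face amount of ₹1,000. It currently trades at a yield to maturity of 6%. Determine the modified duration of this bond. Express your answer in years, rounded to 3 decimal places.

Periodic yield y = 0.06. First find Macaulay duration:
  t   CF        PV=CF/(1+0.06)^t    t·PV
  1       112.50       106.1321       106.1321
  2       112.50       100.1246       200.2492
  3       112.50        94.4572       283.3715
  4     1,112.50       881.2042     3,524.8168
  Σ                  1,181.9180     4,114.5696
P = 1,181.9180; Macaulay duration = 4,114.5696 / 1,181.9180 = 3.48126 years.
Modified duration = D_Mac / (1 + y) = 3.48126 / 1.06 = 3.28421 years.

3.284 years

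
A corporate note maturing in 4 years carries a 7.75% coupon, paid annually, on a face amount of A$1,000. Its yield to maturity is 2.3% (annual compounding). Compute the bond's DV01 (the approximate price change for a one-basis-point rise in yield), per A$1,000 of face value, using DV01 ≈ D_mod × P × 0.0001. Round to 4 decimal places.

Periodic yield y = 0.023.
  t   CF        PV=CF/(1+0.023)^t    t·PV
  1        77.50        75.7576        75.7576
  2        77.50        74.0543       148.1087
  3        77.50        72.3894       217.1681
  4     1,077.50       983.8180     3,935.2718
  Σ                  1,206.0192     4,376.3062
P = 1,206.0192; D_Mac = 3.62872 yrs; D_mod = 3.54714 yrs.
DV01 ≈ 3.54714 × 1,206.0192 × 0.0001 = 0.427791.

A$0.4278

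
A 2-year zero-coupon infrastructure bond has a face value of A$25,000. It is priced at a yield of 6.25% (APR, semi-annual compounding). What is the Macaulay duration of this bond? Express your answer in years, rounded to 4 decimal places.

A zero-coupon bond has a single cash flow at maturity, so its Macaulay duration equals its maturity: 2 years.
(Equivalently: 4 semi-annual periods ÷ 2 = 2 years.)

2.0000 years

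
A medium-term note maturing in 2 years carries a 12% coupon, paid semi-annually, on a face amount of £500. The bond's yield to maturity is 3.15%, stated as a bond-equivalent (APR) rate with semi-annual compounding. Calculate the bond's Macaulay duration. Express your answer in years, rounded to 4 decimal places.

1.8501 years

Periodic yield y = 0.01575. Discount each cash flow and weight by its period:
  t   CF        PV=CF/(1+0.01575)^t    t·PV
  1        30.00        29.5348        29.5348
  2        30.00        29.0769        58.1537
  3        30.00        28.6260        85.8780
  4       530.00       497.8844     1,991.5377
  Σ                    585.1221     2,165.1043
Price P = Σ PV = 585.1221.
Macaulay duration = Σ(t·PV) / P = 2,165.1043 / 585.1221 = 3.70026 half-year periods.
In years: 3.70026 / 2 = 1.85013 years.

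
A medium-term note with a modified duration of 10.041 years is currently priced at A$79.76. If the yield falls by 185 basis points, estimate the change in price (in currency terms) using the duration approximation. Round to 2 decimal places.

+A$14.82

Duration approximation: ΔP/P ≈ -D_mod · Δy = -10.041 × (-0.0185) = +0.1857585.
ΔP ≈ 79.76 × (+0.1857585) = +14.81609796.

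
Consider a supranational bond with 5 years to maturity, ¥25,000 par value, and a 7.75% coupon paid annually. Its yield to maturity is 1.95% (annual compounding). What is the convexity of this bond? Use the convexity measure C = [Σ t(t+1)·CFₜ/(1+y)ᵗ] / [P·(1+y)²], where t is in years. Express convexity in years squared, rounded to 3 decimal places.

24.368

With y = 0.0195:
  t   CF        PV=CF/(1+0.0195)^t    t·PV        t(t+1)·PV
  1     1,937.50     1,900.4414     1,900.4414       3,800.8828
  2     1,937.50     1,864.0916     3,728.1832      11,184.5496
  3     1,937.50     1,828.4371     5,485.3113      21,941.2450
  4     1,937.50     1,793.4645     7,173.8581      35,869.2905
  5    26,937.50    24,458.0111   122,290.0553     733,740.3316
  Σ                 31,844.4457   140,577.8492     806,536.2995
P = 31,844.4457.
Convexity = Σ t(t+1)·PV / [P·(1+y)²] = 806,536.2995 / (31,844.4457 × 1.039380) = 24.36777.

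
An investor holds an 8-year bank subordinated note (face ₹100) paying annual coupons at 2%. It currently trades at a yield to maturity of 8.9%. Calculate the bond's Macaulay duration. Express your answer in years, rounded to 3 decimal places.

7.289 years

Periodic yield y = 0.089. Discount each cash flow and weight by its year:
  t   CF        PV=CF/(1+0.089)^t    t·PV
  1         2.00         1.8365         1.8365
  2         2.00         1.6865         3.3729
  3         2.00         1.5486         4.6459
  4         2.00         1.4221         5.6882
  5         2.00         1.3058         6.5292
  6         2.00         1.1991         7.1947
  7         2.00         1.1011         7.7078
  8       102.00        51.5676       412.5410
  Σ                     61.6674       449.5164
Price P = Σ PV = 61.6674.
Macaulay duration = Σ(t·PV) / P = 449.5164 / 61.6674 = 7.28937 years.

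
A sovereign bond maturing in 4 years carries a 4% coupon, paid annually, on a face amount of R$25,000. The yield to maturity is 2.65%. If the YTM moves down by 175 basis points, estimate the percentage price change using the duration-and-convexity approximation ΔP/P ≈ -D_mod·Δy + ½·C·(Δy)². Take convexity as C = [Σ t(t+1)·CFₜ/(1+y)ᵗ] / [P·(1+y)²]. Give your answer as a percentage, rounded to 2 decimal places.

With y = 0.0265:
  t   CF        PV=CF/(1+0.0265)^t    t·PV        t(t+1)·PV
  1     1,000.00       974.1841       974.1841       1,948.3682
  2     1,000.00       949.0347     1,898.0694       5,694.2082
  3     1,000.00       924.5345     2,773.6036      11,094.4144
  4    26,000.00    23,417.3385    93,669.3539     468,346.7693
  Σ                 26,265.0918    99,315.2110     487,083.7602
P = 26,265.0918; D_Mac = 3.78126 yrs; D_mod = 3.68365 yrs; C = 17.59976.
Duration effect: -3.68365 × (-0.0175) = +0.064464
Convexity effect: 0.5 × 17.59976 × (-0.0175)² = +0.0026950
ΔP/P ≈ +0.064464 + 0.0026950 = +0.067159 = +6.7159%.

+6.72%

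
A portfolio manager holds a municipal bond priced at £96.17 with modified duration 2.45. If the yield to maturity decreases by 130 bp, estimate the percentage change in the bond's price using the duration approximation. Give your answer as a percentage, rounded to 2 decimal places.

+3.19%

Duration approximation: ΔP/P ≈ -D_mod · Δy = -2.45 × (-0.013) = +0.031850.
As a percentage: +3.1850%.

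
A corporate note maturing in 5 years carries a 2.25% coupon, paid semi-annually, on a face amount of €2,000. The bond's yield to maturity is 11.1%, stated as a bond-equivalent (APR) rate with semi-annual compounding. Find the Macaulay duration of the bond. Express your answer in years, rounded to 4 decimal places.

Periodic yield y = 0.0555. Discount each cash flow and weight by its period:
  t   CF        PV=CF/(1+0.0555)^t    t·PV
  1        22.50        21.3169        21.3169
  2        22.50        20.1960        40.3921
  3        22.50        19.1341        57.4023
  4        22.50        18.1280        72.5119
  5        22.50        17.1748        85.8739
  6        22.50        16.2717        97.6302
  7        22.50        15.4161       107.9128
  8        22.50        14.6055       116.8441
  9        22.50        13.8375       124.5377
  10    2,022.50     1,178.4364    11,784.3641
  Σ                  1,334.5171    12,508.7860
Price P = Σ PV = 1,334.5171.
Macaulay duration = Σ(t·PV) / P = 12,508.7860 / 1,334.5171 = 9.37327 half-year periods.
In years: 9.37327 / 2 = 4.68663 years.

4.6866 years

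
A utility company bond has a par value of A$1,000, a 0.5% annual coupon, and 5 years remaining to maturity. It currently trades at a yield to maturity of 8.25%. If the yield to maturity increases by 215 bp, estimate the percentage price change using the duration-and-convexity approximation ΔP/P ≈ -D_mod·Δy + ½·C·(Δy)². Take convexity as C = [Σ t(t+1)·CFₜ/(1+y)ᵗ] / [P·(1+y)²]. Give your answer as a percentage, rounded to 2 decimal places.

-9.23%

With y = 0.0825:
  t   CF        PV=CF/(1+0.0825)^t    t·PV        t(t+1)·PV
  1         5.00         4.6189         4.6189           9.2379
  2         5.00         4.2669         8.5338          25.6015
  3         5.00         3.9417        11.8252          47.3007
  4         5.00         3.6413        14.5653          72.8263
  5     1,005.00       676.1243     3,380.6214      20,283.7286
  Σ                    692.5932     3,420.1646      20,438.6950
P = 692.5932; D_Mac = 4.93820 yrs; D_mod = 4.56185 yrs; C = 25.18368.
Duration effect: -4.56185 × (+0.0215) = -0.098080
Convexity effect: 0.5 × 25.18368 × (0.0215)² = +0.0058206
ΔP/P ≈ -0.098080 + 0.0058206 = -0.092259 = -9.2259%.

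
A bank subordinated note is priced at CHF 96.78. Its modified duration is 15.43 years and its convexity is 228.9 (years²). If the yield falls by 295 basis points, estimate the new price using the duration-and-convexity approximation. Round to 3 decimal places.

CHF 150.472

Duration effect: -D_mod·Δy = -15.43 × (-0.0295) = +0.455185
Convexity effect: ½·C·(Δy)² = 0.5 × 228.9 × (-0.0295)² = +0.0996001125
ΔP/P ≈ +0.455185 + 0.0996001125 = +0.5547851125
New price ≈ 96.78 × (1 + 0.5547851125) = 150.47210318775.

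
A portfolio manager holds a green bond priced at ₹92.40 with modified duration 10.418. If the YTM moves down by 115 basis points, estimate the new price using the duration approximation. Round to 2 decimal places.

Duration approximation: ΔP/P ≈ -D_mod · Δy = -10.418 × (-0.0115) = +0.119807.
New price ≈ 92.40 × (1 + 0.119807) = 103.4701668.

₹103.47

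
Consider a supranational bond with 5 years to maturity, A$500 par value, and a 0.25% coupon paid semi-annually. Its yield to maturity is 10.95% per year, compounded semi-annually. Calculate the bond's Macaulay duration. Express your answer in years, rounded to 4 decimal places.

4.9609 years

Periodic yield y = 0.05475. Discount each cash flow and weight by its period:
  t   CF        PV=CF/(1+0.05475)^t    t·PV
  1        0.625         0.5926         0.5926
  2        0.625         0.5618         1.1236
  3        0.625         0.5326         1.5979
  4        0.625         0.5050         2.0200
  5        0.625         0.4788         2.3939
  6        0.625         0.4539         2.7235
  7        0.625         0.4304         3.0125
  8        0.625         0.4080         3.2642
  9        0.625         0.3868         3.4816
  10     500.625       293.7766     2,937.7660
  Σ                    298.1265     2,957.9757
Price P = Σ PV = 298.1265.
Macaulay duration = Σ(t·PV) / P = 2,957.9757 / 298.1265 = 9.92188 half-year periods.
In years: 9.92188 / 2 = 4.96094 years.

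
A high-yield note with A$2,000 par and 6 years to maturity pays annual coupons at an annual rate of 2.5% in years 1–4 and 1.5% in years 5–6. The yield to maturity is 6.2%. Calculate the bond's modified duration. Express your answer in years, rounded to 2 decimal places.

5.28 years

Periodic yield y = 0.062. First find Macaulay duration:
  t   CF        PV=CF/(1+0.062)^t    t·PV
  1        50.00        47.0810        47.0810
  2        50.00        44.3324        88.6647
  3        50.00        41.7442       125.2327
  4        50.00        39.3072       157.2287
  5        30.00        22.2074       111.0372
  6     2,030.00     1,414.9756     8,489.8533
  Σ                  1,609.6478     9,019.0977
P = 1,609.6478; Macaulay duration = 9,019.0977 / 1,609.6478 = 5.60315 years.
Modified duration = D_Mac / (1 + y) = 5.60315 / 1.062 = 5.27604 years.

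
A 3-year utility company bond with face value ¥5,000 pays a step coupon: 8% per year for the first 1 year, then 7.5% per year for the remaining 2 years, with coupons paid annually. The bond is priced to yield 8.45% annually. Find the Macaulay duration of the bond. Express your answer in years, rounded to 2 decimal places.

2.78 years

Periodic yield y = 0.0845. Discount each cash flow and weight by its year:
  t   CF        PV=CF/(1+0.0845)^t    t·PV
  1       400.00       368.8336       368.8336
  2       375.00       318.8395       637.6791
  3     5,375.00     4,213.9541    12,641.8623
  Σ                  4,901.6272    13,648.3749
Price P = Σ PV = 4,901.6272.
Macaulay duration = Σ(t·PV) / P = 13,648.3749 / 4,901.6272 = 2.78446 years.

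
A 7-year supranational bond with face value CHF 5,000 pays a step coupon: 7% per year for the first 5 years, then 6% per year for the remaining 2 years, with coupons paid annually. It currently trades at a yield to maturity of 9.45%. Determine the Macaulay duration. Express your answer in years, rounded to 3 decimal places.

5.663 years

Periodic yield y = 0.0945. Discount each cash flow and weight by its year:
  t   CF        PV=CF/(1+0.0945)^t    t·PV
  1       350.00       319.7807       319.7807
  2       350.00       292.1706       584.3412
  3       350.00       266.9444       800.8331
  4       350.00       243.8962       975.5847
  5       350.00       222.8380     1,114.1899
  6       300.00       174.5125     1,047.0753
  7     5,300.00     2,816.8616    19,718.0311
  Σ                  4,337.0040    24,559.8360
Price P = Σ PV = 4,337.0040.
Macaulay duration = Σ(t·PV) / P = 24,559.8360 / 4,337.0040 = 5.66286 years.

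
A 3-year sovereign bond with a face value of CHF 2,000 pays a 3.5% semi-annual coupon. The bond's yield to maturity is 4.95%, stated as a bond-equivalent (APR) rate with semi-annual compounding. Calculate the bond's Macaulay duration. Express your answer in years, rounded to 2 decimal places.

2.87 years

Periodic yield y = 0.02475. Discount each cash flow and weight by its period:
  t   CF        PV=CF/(1+0.02475)^t    t·PV
  1        35.00        34.1547        34.1547
  2        35.00        33.3298        66.6595
  3        35.00        32.5248        97.5743
  4        35.00        31.7392       126.9569
  5        35.00        30.9727       154.8633
  6     2,035.00     1,757.3443    10,544.0657
  Σ                  1,920.0654    11,024.2743
Price P = Σ PV = 1,920.0654.
Macaulay duration = Σ(t·PV) / P = 11,024.2743 / 1,920.0654 = 5.74161 half-year periods.
In years: 5.74161 / 2 = 2.87081 years.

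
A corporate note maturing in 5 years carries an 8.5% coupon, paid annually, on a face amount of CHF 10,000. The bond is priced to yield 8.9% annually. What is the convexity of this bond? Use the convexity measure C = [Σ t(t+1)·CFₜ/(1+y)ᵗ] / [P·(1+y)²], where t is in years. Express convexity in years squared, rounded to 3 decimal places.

With y = 0.089:
  t   CF        PV=CF/(1+0.089)^t    t·PV        t(t+1)·PV
  1       850.00       780.5326       780.5326       1,561.0652
  2       850.00       716.7425     1,433.4850       4,300.4551
  3       850.00       658.1658     1,974.4973       7,897.9891
  4       850.00       604.3763     2,417.5051      12,087.5255
  5    10,850.00     7,084.1923    35,420.9613     212,525.7679
  Σ                  9,844.0094    42,026.9813     238,372.8028
P = 9,844.0094.
Convexity = Σ t(t+1)·PV / [P·(1+y)²] = 238,372.8028 / (9,844.0094 × 1.185921) = 20.41874.

20.419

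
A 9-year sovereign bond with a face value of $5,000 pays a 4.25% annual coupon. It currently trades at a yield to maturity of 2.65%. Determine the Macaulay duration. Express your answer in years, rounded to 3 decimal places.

Periodic yield y = 0.0265. Discount each cash flow and weight by its year:
  t   CF        PV=CF/(1+0.0265)^t    t·PV
  1       212.50       207.0141       207.0141
  2       212.50       201.6699       403.3397
  3       212.50       196.4636       589.3908
  4       212.50       191.3917       765.5668
  5       212.50       186.4508       932.2538
  6       212.50       181.6374     1,089.8242
  7       212.50       176.9482     1,238.6377
  8       212.50       172.3802     1,379.0414
  9     5,212.50     4,119.2247    37,073.0224
  Σ                  5,633.1806    43,678.0910
Price P = Σ PV = 5,633.1806.
Macaulay duration = Σ(t·PV) / P = 43,678.0910 / 5,633.1806 = 7.75372 years.

7.754 years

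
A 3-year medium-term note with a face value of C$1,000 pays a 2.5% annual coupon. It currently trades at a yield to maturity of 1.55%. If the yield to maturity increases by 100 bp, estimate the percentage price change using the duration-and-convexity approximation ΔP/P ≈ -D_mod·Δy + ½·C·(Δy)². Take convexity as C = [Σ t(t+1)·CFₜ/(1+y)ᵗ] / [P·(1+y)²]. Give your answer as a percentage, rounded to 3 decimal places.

With y = 0.0155:
  t   CF        PV=CF/(1+0.0155)^t    t·PV        t(t+1)·PV
  1        25.00        24.6184        24.6184          49.2368
  2        25.00        24.2427        48.4853         145.4559
  3     1,025.00       978.7777     2,936.3332      11,745.3328
  Σ                  1,027.6388     3,009.4369      11,940.0256
P = 1,027.6388; D_Mac = 2.92850 yrs; D_mod = 2.88380 yrs; C = 11.26691.
Duration effect: -2.88380 × (+0.01) = -0.028838
Convexity effect: 0.5 × 11.26691 × (0.01)² = +0.0005633
ΔP/P ≈ -0.028838 + 0.0005633 = -0.028275 = -2.8275%.

-2.827%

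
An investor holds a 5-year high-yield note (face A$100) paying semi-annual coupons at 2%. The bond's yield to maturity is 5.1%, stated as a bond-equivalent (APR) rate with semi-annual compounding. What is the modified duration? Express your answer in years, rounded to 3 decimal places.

4.644 years

Periodic yield y = 0.0255. First find Macaulay duration:
  t   CF        PV=CF/(1+0.0255)^t    t·PV
  1         1.00         0.9751         0.9751
  2         1.00         0.9509         1.9018
  3         1.00         0.9272         2.7817
  4         1.00         0.9042         3.6167
  5         1.00         0.8817         4.4085
  6         1.00         0.8598         5.1587
  7         1.00         0.8384         5.8688
  8         1.00         0.8176         6.5404
  9         1.00         0.7972         7.1750
  10      101.00        78.5172       785.1719
  Σ                     86.4693       823.5986
P = 86.4693; Macaulay duration = 823.5986 / 86.4693 = 9.52475 half-year periods = 4.76238 years.
Modified duration = D_Mac / (1 + y) = 4.76238 / 1.0255 = 4.64396 years.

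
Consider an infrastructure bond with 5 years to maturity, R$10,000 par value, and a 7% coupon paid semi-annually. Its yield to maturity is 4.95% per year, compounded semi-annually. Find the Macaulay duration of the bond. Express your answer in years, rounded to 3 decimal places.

Periodic yield y = 0.02475. Discount each cash flow and weight by its period:
  t   CF        PV=CF/(1+0.02475)^t    t·PV
  1       350.00       341.5467       341.5467
  2       350.00       333.2976       666.5952
  3       350.00       325.2477       975.7432
  4       350.00       317.3923     1,269.5691
  5       350.00       309.7265     1,548.6327
  6       350.00       302.2459     1,813.4757
  7       350.00       294.9460     2,064.6222
  8       350.00       287.8224     2,302.5794
  9       350.00       280.8709     2,527.8378
  10   10,350.00     8,105.1504    81,051.5043
  Σ                 10,898.2465    94,562.1063
Price P = Σ PV = 10,898.2465.
Macaulay duration = Σ(t·PV) / P = 94,562.1063 / 10,898.2465 = 8.67682 half-year periods.
In years: 8.67682 / 2 = 4.33841 years.

4.338 years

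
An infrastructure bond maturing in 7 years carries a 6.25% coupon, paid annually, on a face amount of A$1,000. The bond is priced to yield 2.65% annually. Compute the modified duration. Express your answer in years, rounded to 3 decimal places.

5.847 years

Periodic yield y = 0.0265. First find Macaulay duration:
  t   CF        PV=CF/(1+0.0265)^t    t·PV
  1        62.50        60.8865        60.8865
  2        62.50        59.3147       118.6293
  3        62.50        57.7834       173.3502
  4        62.50        56.2917       225.1667
  5        62.50        54.8385       274.1923
  6        62.50        53.4228       320.5365
  7     1,062.50       884.7412     6,193.1886
  Σ                  1,227.2787     7,365.9502
P = 1,227.2787; Macaulay duration = 7,365.9502 / 1,227.2787 = 6.00186 years.
Modified duration = D_Mac / (1 + y) = 6.00186 / 1.0265 = 5.84691 years.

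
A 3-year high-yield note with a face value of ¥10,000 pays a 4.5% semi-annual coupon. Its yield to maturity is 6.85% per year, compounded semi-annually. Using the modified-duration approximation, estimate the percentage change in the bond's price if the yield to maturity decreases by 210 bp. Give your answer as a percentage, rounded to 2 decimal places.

Periodic yield y = 0.03425. Modified duration first:
  t   CF        PV=CF/(1+0.03425)^t    t·PV
  1       225.00       217.5489       217.5489
  2       225.00       210.3446       420.6893
  3       225.00       203.3789       610.1367
  4       225.00       196.6439       786.5755
  5       225.00       190.1318       950.6592
  6    10,225.00     8,354.3014    50,125.8084
  Σ                  9,372.3496    53,111.4181
P = 9,372.3496; D_Mac = 5.66682 half-year periods = 2.83341 yrs; D_mod = 2.83341/(1+0.03425) = 2.73958 yrs.
ΔP/P ≈ -D_mod · Δy = -2.73958 × (-0.021) = +0.057531 = +5.7531%.

+5.75%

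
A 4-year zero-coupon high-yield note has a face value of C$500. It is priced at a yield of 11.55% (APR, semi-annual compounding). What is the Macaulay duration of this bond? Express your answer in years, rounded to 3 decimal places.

A zero-coupon bond has a single cash flow at maturity, so its Macaulay duration equals its maturity: 4 years.
(Equivalently: 8 semi-annual periods ÷ 2 = 4 years.)

4.000 years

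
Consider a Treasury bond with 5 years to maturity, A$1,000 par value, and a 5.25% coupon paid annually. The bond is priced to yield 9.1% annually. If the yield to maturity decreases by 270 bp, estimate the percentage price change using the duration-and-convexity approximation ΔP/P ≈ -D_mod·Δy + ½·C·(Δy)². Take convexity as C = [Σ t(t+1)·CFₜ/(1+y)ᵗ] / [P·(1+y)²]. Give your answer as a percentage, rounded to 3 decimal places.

+11.878%

With y = 0.091:
  t   CF        PV=CF/(1+0.091)^t    t·PV        t(t+1)·PV
  1        52.50        48.1210        48.1210          96.2420
  2        52.50        44.1072        88.2145         264.6434
  3        52.50        40.4283       121.2848         485.1391
  4        52.50        37.0562       148.2246         741.1230
  5     1,052.50       680.9235     3,404.6177      20,427.7064
  Σ                    850.6362     3,810.4626      22,014.8539
P = 850.6362; D_Mac = 4.47954 yrs; D_mod = 4.10591 yrs; C = 21.74315.
Duration effect: -4.10591 × (-0.027) = +0.110859
Convexity effect: 0.5 × 21.74315 × (-0.027)² = +0.0079254
ΔP/P ≈ +0.110859 + 0.0079254 = +0.118785 = +11.8785%.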